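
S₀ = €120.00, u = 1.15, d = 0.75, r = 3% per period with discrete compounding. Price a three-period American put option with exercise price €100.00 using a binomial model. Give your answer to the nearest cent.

€5.34

Risk-neutral probability p = (1 + 0.03 − 0.75)/(1.15 − 0.75) = 0.2800/0.4000 = 0.7000
Terminal stock prices: S_uuu = 182.5, S_uud = 119, S_udd = 77.62, S_ddd = 50.62
Terminal payoffs (K − S): max(-82.5, 0) = 0, max(-19.02, 0) = 0, max(22.38, 0) = 22.38, max(49.38, 0) = 49.38
Node uu (S = 158.7): continuation = 1/1.03·[0.7000·0.0000 + 0.3000·0.0000] = 0.0000; exercise value = 0.0000 ≤ continuation, so V_uu = 0.0000
Node ud (S = 103.5): continuation = 1/1.03·[0.7000·0.0000 + 0.3000·22.3750] = 6.5170; exercise value = 0.0000 ≤ continuation, so V_ud = 6.5170
Node dd (S = 67.5): continuation = 1/1.03·[0.7000·22.3750 + 0.3000·49.3750] = 29.5874; exercise value = 32.5000 > continuation, so V_dd = 32.5000 (exercise)
Node u (S = 138): continuation = 1/1.03·[0.7000·0.0000 + 0.3000·6.5170] = 1.8982; exercise value = 0.0000 ≤ continuation, so V_u = 1.8982
Node d (S = 90): continuation = 1/1.03·[0.7000·6.5170 + 0.3000·32.5000] = 13.8950; exercise value = 10.0000 ≤ continuation, so V_d = 13.8950
Node 0 (S = 120): continuation = 1/1.03·[0.7000·1.8982 + 0.3000·13.8950] = 5.3371; exercise value = 0.0000 ≤ continuation, so V_0 = 5.3371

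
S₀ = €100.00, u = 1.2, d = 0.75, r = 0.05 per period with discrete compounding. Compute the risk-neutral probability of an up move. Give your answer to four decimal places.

p = 0.6667

Risk-neutral probability p = (1 + 0.05 − 0.75)/(1.2 − 0.75) = 0.3000/0.4500 = 0.6667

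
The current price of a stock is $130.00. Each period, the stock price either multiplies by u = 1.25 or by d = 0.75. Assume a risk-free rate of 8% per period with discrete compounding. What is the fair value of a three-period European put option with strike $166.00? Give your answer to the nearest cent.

$21.84

Risk-neutral probability p = (1 + 0.08 − 0.75)/(1.25 − 0.75) = 0.3300/0.5000 = 0.6600
Terminal stock prices: S_uuu = 253.9, S_uud = 152.3, S_udd = 91.41, S_ddd = 54.84
Terminal payoffs (K − S): max(-87.91, 0) = 0, max(13.66, 0) = 13.66, max(74.59, 0) = 74.59, max(111.2, 0) = 111.2
Node uu (S = 203.1): V_uu = 1/1.08·[0.6600·0.0000 + 0.3400·13.6562] = 4.2992
Node ud (S = 121.9): V_ud = 1/1.08·[0.6600·13.6562 + 0.3400·74.5938] = 31.8287
Node dd (S = 73.12): V_dd = 1/1.08·[0.6600·74.5938 + 0.3400·111.1562] = 80.5787
Node u (S = 162.5): V_u = 1/1.08·[0.6600·4.2992 + 0.3400·31.8287] = 12.6474
Node d (S = 97.5): V_d = 1/1.08·[0.6600·31.8287 + 0.3400·80.5787] = 44.8182
Node 0 (S = 130): V_0 = 1/1.08·[0.6600·12.6474 + 0.3400·44.8182] = 21.8384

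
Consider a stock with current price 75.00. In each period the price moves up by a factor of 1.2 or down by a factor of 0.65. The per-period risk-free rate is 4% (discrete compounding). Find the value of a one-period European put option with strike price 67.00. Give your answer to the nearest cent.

5.10

Risk-neutral probability p = (1 + 0.04 − 0.65)/(1.2 − 0.65) = 0.3900/0.5500 = 0.7091
Terminal stock prices: S_u = 90, S_d = 48.75
Terminal payoffs (K − S): max(-23, 0) = 0, max(18.25, 0) = 18.25
Node 0 (S = 75): V_0 = 1/1.04·[0.7091·0.0000 + 0.2909·18.2500] = 5.1049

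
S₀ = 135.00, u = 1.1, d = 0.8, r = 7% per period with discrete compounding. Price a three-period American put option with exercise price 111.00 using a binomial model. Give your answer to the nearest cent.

0.45

Risk-neutral probability p = (1 + 0.07 − 0.8)/(1.1 − 0.8) = 0.2700/0.3000 = 0.9000
Terminal stock prices: S_uuu = 179.7, S_uud = 130.7, S_udd = 95.04, S_ddd = 69.12
Terminal payoffs (K − S): max(-68.69, 0) = 0, max(-19.68, 0) = 0, max(15.96, 0) = 15.96, max(41.88, 0) = 41.88
Node uu (S = 163.4): continuation = 1/1.07·[0.9000·0.0000 + 0.1000·0.0000] = 0.0000; exercise value = 0.0000 ≤ continuation, so V_uu = 0.0000
Node ud (S = 118.8): continuation = 1/1.07·[0.9000·0.0000 + 0.1000·15.9600] = 1.4916; exercise value = 0.0000 ≤ continuation, so V_ud = 1.4916
Node dd (S = 86.4): continuation = 1/1.07·[0.9000·15.9600 + 0.1000·41.8800] = 17.3383; exercise value = 24.6000 > continuation, so V_dd = 24.6000 (exercise)
Node u (S = 148.5): continuation = 1/1.07·[0.9000·0.0000 + 0.1000·1.4916] = 0.1394; exercise value = 0.0000 ≤ continuation, so V_u = 0.1394
Node d (S = 108): continuation = 1/1.07·[0.9000·1.4916 + 0.1000·24.6000] = 3.5537; exercise value = 3.0000 ≤ continuation, so V_d = 3.5537
Node 0 (S = 135): continuation = 1/1.07·[0.9000·0.1394 + 0.1000·3.5537] = 0.4494; exercise value = 0.0000 ≤ continuation, so V_0 = 0.4494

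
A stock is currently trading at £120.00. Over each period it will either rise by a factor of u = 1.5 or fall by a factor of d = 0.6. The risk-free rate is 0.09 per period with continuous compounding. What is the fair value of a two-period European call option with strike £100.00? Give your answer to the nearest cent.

Risk-neutral probability p = (e^0.09 − 0.6)/(1.5 − 0.6) = 0.4942/0.9000 = 0.5491
Terminal stock prices: S_uu = 270, S_ud = 108, S_dd = 43.2
Terminal payoffs (S − K): max(170, 0) = 170, max(8, 0) = 8, max(-56.8, 0) = 0
Node u (S = 180): V_u = e^(−0.09)·[0.5491·170.0000 + 0.4509·8.0000] = 88.6069
Node d (S = 72): V_d = e^(−0.09)·[0.5491·8.0000 + 0.4509·0.0000] = 4.0146
Node 0 (S = 120): V_0 = e^(−0.09)·[0.5491·88.6069 + 0.4509·4.0146] = 46.1195

£46.12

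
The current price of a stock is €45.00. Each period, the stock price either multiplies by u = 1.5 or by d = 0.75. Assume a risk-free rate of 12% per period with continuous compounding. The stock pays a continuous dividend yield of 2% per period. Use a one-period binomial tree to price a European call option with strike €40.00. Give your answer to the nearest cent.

Per-period risk-free factor R = e^0.12 = 1.1275; dividend-adjusted growth = e^(0.12−0.02) = 1.1052.
Risk-neutral probability p = (1.1052 − 0.75)/(1.5 − 0.75) = 0.3552/0.7500 = 0.4736
Terminal stock prices: S_u = 67.5, S_d = 33.75
Terminal payoffs (S − K): max(27.5, 0) = 27.5, max(-6.25, 0) = 0
Node 0 (S = 45): V_0 = e^(−0.12)·[0.4736·27.5000 + 0.5264·0.0000] = 11.5503

€11.55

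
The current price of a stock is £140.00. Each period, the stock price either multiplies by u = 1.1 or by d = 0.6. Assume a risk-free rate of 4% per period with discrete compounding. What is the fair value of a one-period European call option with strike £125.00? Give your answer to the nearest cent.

£24.54

Risk-neutral probability p = (1 + 0.04 − 0.6)/(1.1 − 0.6) = 0.4400/0.5000 = 0.8800
Terminal stock prices: S_u = 154, S_d = 84
Terminal payoffs (S − K): max(29, 0) = 29, max(-41, 0) = 0
Node 0 (S = 140): V_0 = 1/1.04·[0.8800·29.0000 + 0.1200·0.0000] = 24.5385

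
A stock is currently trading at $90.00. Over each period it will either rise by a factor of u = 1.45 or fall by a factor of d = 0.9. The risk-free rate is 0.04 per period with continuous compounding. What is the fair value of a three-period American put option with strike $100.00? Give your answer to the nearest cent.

Risk-neutral probability p = (e^0.04 − 0.9)/(1.45 − 0.9) = 0.1408/0.5500 = 0.2560
Terminal stock prices: S_uuu = 274.4, S_uud = 170.3, S_udd = 105.7, S_ddd = 65.61
Terminal payoffs (K − S): max(-174.4, 0) = 0, max(-70.3, 0) = 0, max(-5.705, 0) = 0, max(34.39, 0) = 34.39
Node uu (S = 189.2): continuation = e^(−0.04)·[0.2560·0.0000 + 0.7440·0.0000] = 0.0000; exercise value = 0.0000 ≤ continuation, so V_uu = 0.0000
Node ud (S = 117.5): continuation = e^(−0.04)·[0.2560·0.0000 + 0.7440·0.0000] = 0.0000; exercise value = 0.0000 ≤ continuation, so V_ud = 0.0000
Node dd (S = 72.9): continuation = e^(−0.04)·[0.2560·0.0000 + 0.7440·34.3900] = 24.5823; exercise value = 27.1000 > continuation, so V_dd = 27.1000 (exercise)
Node u (S = 130.5): continuation = e^(−0.04)·[0.2560·0.0000 + 0.7440·0.0000] = 0.0000; exercise value = 0.0000 ≤ continuation, so V_u = 0.0000
Node d (S = 81): continuation = e^(−0.04)·[0.2560·0.0000 + 0.7440·27.1000] = 19.3713; exercise value = 19.0000 ≤ continuation, so V_d = 19.3713
Node 0 (S = 90): continuation = e^(−0.04)·[0.2560·0.0000 + 0.7440·19.3713] = 13.8468; exercise value = 10.0000 ≤ continuation, so V_0 = 13.8468

$13.85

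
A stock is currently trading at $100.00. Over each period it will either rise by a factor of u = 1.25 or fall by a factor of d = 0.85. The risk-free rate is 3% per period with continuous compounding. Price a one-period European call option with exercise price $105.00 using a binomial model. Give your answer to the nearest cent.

$8.76

Risk-neutral probability p = (e^0.03 − 0.85)/(1.25 − 0.85) = 0.1805/0.4000 = 0.4511
Terminal stock prices: S_u = 125, S_d = 85
Terminal payoffs (S − K): max(20, 0) = 20, max(-20, 0) = 0
Node 0 (S = 100): V_0 = e^(−0.03)·[0.4511·20.0000 + 0.5489·0.0000] = 8.7561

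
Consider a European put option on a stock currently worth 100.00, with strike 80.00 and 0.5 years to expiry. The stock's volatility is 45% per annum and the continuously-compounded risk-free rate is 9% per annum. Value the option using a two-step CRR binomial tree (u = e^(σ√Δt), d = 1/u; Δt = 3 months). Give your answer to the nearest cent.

3.97

CRR parameters: u = e^(σ√Δt) = e^(0.45·√0.25) = 1.2523, d = 1/u = 0.7985
Per-period rate: rΔt = 0.09·0.25 = 0.0225, so R = e^0.0225 = 1.0228
Risk-neutral probability p = (e^0.0225 − 0.7985)/(1.2523 − 0.7985) = 0.2242/0.4538 = 0.4941
Terminal stock prices: S_uu = 156.8, S_ud = 100, S_dd = 63.76
Terminal payoffs (K − S): max(-76.83, 0) = 0, max(-20, 0) = 0, max(16.24, 0) = 16.24
Node u (S = 125.2): V_u = e^(−0.0225)·[0.4941·0.0000 + 0.5059·0.0000] = 0.0000
Node d (S = 79.85): V_d = e^(−0.0225)·[0.4941·0.0000 + 0.5059·16.2372] = 8.0312
Node 0 (S = 100): V_0 = e^(−0.0225)·[0.4941·0.0000 + 0.5059·8.0312] = 3.9724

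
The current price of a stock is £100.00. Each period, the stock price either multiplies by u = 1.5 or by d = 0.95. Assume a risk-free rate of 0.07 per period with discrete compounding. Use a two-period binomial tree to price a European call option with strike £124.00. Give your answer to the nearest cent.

£9.71

Risk-neutral probability p = (1 + 0.07 − 0.95)/(1.5 − 0.95) = 0.1200/0.5500 = 0.2182
Terminal stock prices: S_uu = 225, S_ud = 142.5, S_dd = 90.25
Terminal payoffs (S − K): max(101, 0) = 101, max(18.5, 0) = 18.5, max(-33.75, 0) = 0
Node u (S = 150): V_u = 1/1.07·[0.2182·101.0000 + 0.7818·18.5000] = 34.1121
Node d (S = 95): V_d = 1/1.07·[0.2182·18.5000 + 0.7818·0.0000] = 3.7723
Node 0 (S = 100): V_0 = 1/1.07·[0.2182·34.1121 + 0.7818·3.7723] = 9.7121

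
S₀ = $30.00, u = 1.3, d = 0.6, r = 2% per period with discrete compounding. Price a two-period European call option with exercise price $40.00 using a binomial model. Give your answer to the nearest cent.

Risk-neutral probability p = (1 + 0.02 − 0.6)/(1.3 − 0.6) = 0.4200/0.7000 = 0.6000
Terminal stock prices: S_uu = 50.7, S_ud = 23.4, S_dd = 10.8
Terminal payoffs (S − K): max(10.7, 0) = 10.7, max(-16.6, 0) = 0, max(-29.2, 0) = 0
Node u (S = 39): V_u = 1/1.02·[0.6000·10.7000 + 0.4000·0.0000] = 6.2941
Node d (S = 18): V_d = 1/1.02·[0.6000·0.0000 + 0.4000·0.0000] = 0.0000
Node 0 (S = 30): V_0 = 1/1.02·[0.6000·6.2941 + 0.4000·0.0000] = 3.7024

$3.70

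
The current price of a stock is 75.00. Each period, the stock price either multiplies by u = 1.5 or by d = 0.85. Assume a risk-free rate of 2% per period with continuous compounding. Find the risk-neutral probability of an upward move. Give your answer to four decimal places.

Risk-neutral probability p = (e^0.02 − 0.85)/(1.5 − 0.85) = 0.1702/0.6500 = 0.2618

p = 0.2618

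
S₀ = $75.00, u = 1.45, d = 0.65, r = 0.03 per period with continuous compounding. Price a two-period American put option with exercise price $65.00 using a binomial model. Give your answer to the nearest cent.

Risk-neutral probability p = (e^0.03 − 0.65)/(1.45 − 0.65) = 0.3805/0.8000 = 0.4756
Terminal stock prices: S_uu = 157.7, S_ud = 70.69, S_dd = 31.69
Terminal payoffs (K − S): max(-92.69, 0) = 0, max(-5.688, 0) = 0, max(33.31, 0) = 33.31
Node u (S = 108.8): continuation = e^(−0.03)·[0.4756·0.0000 + 0.5244·0.0000] = 0.0000; exercise value = 0.0000 ≤ continuation, so V_u = 0.0000
Node d (S = 48.75): continuation = e^(−0.03)·[0.4756·0.0000 + 0.5244·33.3125] = 16.9538; exercise value = 16.2500 ≤ continuation, so V_d = 16.9538
Node 0 (S = 75): continuation = e^(−0.03)·[0.4756·0.0000 + 0.5244·16.9538] = 8.6283; exercise value = 0.0000 ≤ continuation, so V_0 = 8.6283

$8.63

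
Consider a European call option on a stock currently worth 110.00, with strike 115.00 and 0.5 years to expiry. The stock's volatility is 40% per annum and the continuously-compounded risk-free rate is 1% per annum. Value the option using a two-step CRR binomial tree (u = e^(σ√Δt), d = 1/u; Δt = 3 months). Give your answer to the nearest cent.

10.18

CRR parameters: u = e^(σ√Δt) = e^(0.4·√0.25) = 1.2214, d = 1/u = 0.8187
Per-period rate: rΔt = 0.01·0.25 = 0.0025, so R = e^0.0025 = 1.0025
Risk-neutral probability p = (e^0.0025 − 0.8187)/(1.2214 − 0.8187) = 0.1838/0.4027 = 0.4564
Terminal stock prices: S_uu = 164.1, S_ud = 110, S_dd = 73.74
Terminal payoffs (S − K): max(49.1, 0) = 49.1, max(-5, 0) = 0, max(-41.26, 0) = 0
Node u (S = 134.4): V_u = e^(−0.0025)·[0.4564·49.1007 + 0.5436·0.0000] = 22.3527
Node d (S = 90.06): V_d = e^(−0.0025)·[0.4564·0.0000 + 0.5436·0.0000] = 0.0000
Node 0 (S = 110): V_0 = e^(−0.0025)·[0.4564·22.3527 + 0.5436·0.0000] = 10.1759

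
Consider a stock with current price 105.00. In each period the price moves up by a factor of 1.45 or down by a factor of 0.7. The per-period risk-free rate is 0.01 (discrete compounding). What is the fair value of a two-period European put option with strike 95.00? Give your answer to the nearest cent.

Risk-neutral probability p = (1 + 0.01 − 0.7)/(1.45 − 0.7) = 0.3100/0.7500 = 0.4133
Terminal stock prices: S_uu = 220.8, S_ud = 106.6, S_dd = 51.45
Terminal payoffs (K − S): max(-125.8, 0) = 0, max(-11.57, 0) = 0, max(43.55, 0) = 43.55
Node u (S = 152.2): V_u = 1/1.01·[0.4133·0.0000 + 0.5867·0.0000] = 0.0000
Node d (S = 73.5): V_d = 1/1.01·[0.4133·0.0000 + 0.5867·43.5500] = 25.2964
Node 0 (S = 105): V_0 = 1/1.01·[0.4133·0.0000 + 0.5867·25.2964] = 14.6936

14.69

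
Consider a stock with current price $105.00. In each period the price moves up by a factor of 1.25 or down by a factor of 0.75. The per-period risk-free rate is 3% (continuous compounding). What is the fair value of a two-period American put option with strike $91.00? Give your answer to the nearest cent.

$5.80

Risk-neutral probability p = (e^0.03 − 0.75)/(1.25 − 0.75) = 0.2805/0.5000 = 0.5609
Terminal stock prices: S_uu = 164.1, S_ud = 98.44, S_dd = 59.06
Terminal payoffs (K − S): max(-73.06, 0) = 0, max(-7.438, 0) = 0, max(31.94, 0) = 31.94
Node u (S = 131.2): continuation = e^(−0.03)·[0.5609·0.0000 + 0.4391·0.0000] = 0.0000; exercise value = 0.0000 ≤ continuation, so V_u = 0.0000
Node d (S = 78.75): continuation = e^(−0.03)·[0.5609·0.0000 + 0.4391·31.9375] = 13.6090; exercise value = 12.2500 ≤ continuation, so V_d = 13.6090
Node 0 (S = 105): continuation = e^(−0.03)·[0.5609·0.0000 + 0.4391·13.6090] = 5.7990; exercise value = 0.0000 ≤ continuation, so V_0 = 5.7990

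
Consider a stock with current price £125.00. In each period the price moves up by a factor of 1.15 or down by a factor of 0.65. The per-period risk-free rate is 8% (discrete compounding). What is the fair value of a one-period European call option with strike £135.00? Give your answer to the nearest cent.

Risk-neutral probability p = (1 + 0.08 − 0.65)/(1.15 − 0.65) = 0.4300/0.5000 = 0.8600
Terminal stock prices: S_u = 143.8, S_d = 81.25
Terminal payoffs (S − K): max(8.75, 0) = 8.75, max(-53.75, 0) = 0
Node 0 (S = 125): V_0 = 1/1.08·[0.8600·8.7500 + 0.1400·0.0000] = 6.9676

£6.97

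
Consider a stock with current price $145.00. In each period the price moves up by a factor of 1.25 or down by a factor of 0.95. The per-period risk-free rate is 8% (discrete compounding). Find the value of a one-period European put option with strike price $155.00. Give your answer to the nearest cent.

$9.05

Risk-neutral probability p = (1 + 0.08 − 0.95)/(1.25 − 0.95) = 0.1300/0.3000 = 0.4333
Terminal stock prices: S_u = 181.2, S_d = 137.8
Terminal payoffs (K − S): max(-26.25, 0) = 0, max(17.25, 0) = 17.25
Node 0 (S = 145): V_0 = 1/1.08·[0.4333·0.0000 + 0.5667·17.2500] = 9.0509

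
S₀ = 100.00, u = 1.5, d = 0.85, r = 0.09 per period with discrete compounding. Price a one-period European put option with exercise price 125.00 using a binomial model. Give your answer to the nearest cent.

Risk-neutral probability p = (1 + 0.09 − 0.85)/(1.5 − 0.85) = 0.2400/0.6500 = 0.3692
Terminal stock prices: S_u = 150, S_d = 85
Terminal payoffs (K − S): max(-25, 0) = 0, max(40, 0) = 40
Node 0 (S = 100): V_0 = 1/1.09·[0.3692·0.0000 + 0.6308·40.0000] = 23.1475

23.15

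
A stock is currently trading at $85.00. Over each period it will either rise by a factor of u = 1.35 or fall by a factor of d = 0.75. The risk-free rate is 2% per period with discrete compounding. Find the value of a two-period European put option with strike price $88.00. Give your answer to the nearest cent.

$12.61

Risk-neutral probability p = (1 + 0.02 − 0.75)/(1.35 − 0.75) = 0.2700/0.6000 = 0.4500
Terminal stock prices: S_uu = 154.9, S_ud = 86.06, S_dd = 47.81
Terminal payoffs (K − S): max(-66.91, 0) = 0, max(1.937, 0) = 1.937, max(40.19, 0) = 40.19
Node u (S = 114.8): V_u = 1/1.02·[0.4500·0.0000 + 0.5500·1.9375] = 1.0447
Node d (S = 63.75): V_d = 1/1.02·[0.4500·1.9375 + 0.5500·40.1875] = 22.5245
Node 0 (S = 85): V_0 = 1/1.02·[0.4500·1.0447 + 0.5500·22.5245] = 12.6065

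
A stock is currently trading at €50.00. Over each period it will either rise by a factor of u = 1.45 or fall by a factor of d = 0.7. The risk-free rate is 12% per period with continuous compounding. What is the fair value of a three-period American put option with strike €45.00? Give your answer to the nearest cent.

€4.51

Risk-neutral probability p = (e^0.12 − 0.7)/(1.45 − 0.7) = 0.4275/0.7500 = 0.5700
Terminal stock prices: S_uuu = 152.4, S_uud = 73.59, S_udd = 35.52, S_ddd = 17.15
Terminal payoffs (K − S): max(-107.4, 0) = 0, max(-28.59, 0) = 0, max(9.475, 0) = 9.475, max(27.85, 0) = 27.85
Node uu (S = 105.1): continuation = e^(−0.12)·[0.5700·0.0000 + 0.4300·0.0000] = 0.0000; exercise value = 0.0000 ≤ continuation, so V_uu = 0.0000
Node ud (S = 50.75): continuation = e^(−0.12)·[0.5700·0.0000 + 0.4300·9.4750] = 3.6136; exercise value = 0.0000 ≤ continuation, so V_ud = 3.6136
Node dd (S = 24.5): continuation = e^(−0.12)·[0.5700·9.4750 + 0.4300·27.8500] = 15.4114; exercise value = 20.5000 > continuation, so V_dd = 20.5000 (exercise)
Node u (S = 72.5): continuation = e^(−0.12)·[0.5700·0.0000 + 0.4300·3.6136] = 1.3781; exercise value = 0.0000 ≤ continuation, so V_u = 1.3781
Node d (S = 35): continuation = e^(−0.12)·[0.5700·3.6136 + 0.4300·20.5000] = 9.6451; exercise value = 10.0000 > continuation, so V_d = 10.0000 (exercise)
Node 0 (S = 50): continuation = e^(−0.12)·[0.5700·1.3781 + 0.4300·10.0000] = 4.5105; exercise value = 0.0000 ≤ continuation, so V_0 = 4.5105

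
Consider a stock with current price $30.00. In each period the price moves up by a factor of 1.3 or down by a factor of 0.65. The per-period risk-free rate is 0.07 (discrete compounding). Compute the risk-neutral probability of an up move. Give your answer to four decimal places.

Risk-neutral probability p = (1 + 0.07 − 0.65)/(1.3 − 0.65) = 0.4200/0.6500 = 0.6462

p = 0.6462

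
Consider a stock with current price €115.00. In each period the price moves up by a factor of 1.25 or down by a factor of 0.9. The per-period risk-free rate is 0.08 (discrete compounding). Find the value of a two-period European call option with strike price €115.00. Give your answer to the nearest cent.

€20.83

Risk-neutral probability p = (1 + 0.08 − 0.9)/(1.25 − 0.9) = 0.1800/0.3500 = 0.5143
Terminal stock prices: S_uu = 179.7, S_ud = 129.4, S_dd = 93.15
Terminal payoffs (S − K): max(64.69, 0) = 64.69, max(14.38, 0) = 14.38, max(-21.85, 0) = 0
Node u (S = 143.8): V_u = 1/1.08·[0.5143·64.6875 + 0.4857·14.3750] = 37.2685
Node d (S = 103.5): V_d = 1/1.08·[0.5143·14.3750 + 0.4857·0.0000] = 6.8452
Node 0 (S = 115): V_0 = 1/1.08·[0.5143·37.2685 + 0.4857·6.8452] = 20.8255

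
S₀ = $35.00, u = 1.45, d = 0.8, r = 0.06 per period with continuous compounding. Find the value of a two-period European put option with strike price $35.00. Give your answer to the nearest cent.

Risk-neutral probability p = (e^0.06 − 0.8)/(1.45 − 0.8) = 0.2618/0.6500 = 0.4028
Terminal stock prices: S_uu = 73.59, S_ud = 40.6, S_dd = 22.4
Terminal payoffs (K − S): max(-38.59, 0) = 0, max(-5.6, 0) = 0, max(12.6, 0) = 12.6
Node u (S = 50.75): V_u = e^(−0.06)·[0.4028·0.0000 + 0.5972·0.0000] = 0.0000
Node d (S = 28): V_d = e^(−0.06)·[0.4028·0.0000 + 0.5972·12.6000] = 7.0862
Node 0 (S = 35): V_0 = e^(−0.06)·[0.4028·0.0000 + 0.5972·7.0862] = 3.9853

$3.99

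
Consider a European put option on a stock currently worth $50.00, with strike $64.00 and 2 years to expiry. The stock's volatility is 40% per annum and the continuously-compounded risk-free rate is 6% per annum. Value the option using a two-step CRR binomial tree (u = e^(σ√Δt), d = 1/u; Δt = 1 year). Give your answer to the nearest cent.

$16.29

CRR parameters: u = e^(σ√Δt) = e^(0.4·√1) = 1.4918, d = 1/u = 0.6703
Per-period rate: rΔt = 0.06·1 = 0.06, so R = e^0.06 = 1.0618
Risk-neutral probability p = (e^0.06 − 0.6703)/(1.4918 − 0.6703) = 0.3915/0.8215 = 0.4766
Terminal stock prices: S_uu = 111.3, S_ud = 50, S_dd = 22.47
Terminal payoffs (K − S): max(-47.28, 0) = 0, max(14, 0) = 14, max(41.53, 0) = 41.53
Node u (S = 74.59): V_u = e^(−0.06)·[0.4766·0.0000 + 0.5234·14.0000] = 6.9011
Node d (S = 33.52): V_d = e^(−0.06)·[0.4766·14.0000 + 0.5234·41.5336] = 26.7569
Node 0 (S = 50): V_0 = e^(−0.06)·[0.4766·6.9011 + 0.5234·26.7569] = 16.2868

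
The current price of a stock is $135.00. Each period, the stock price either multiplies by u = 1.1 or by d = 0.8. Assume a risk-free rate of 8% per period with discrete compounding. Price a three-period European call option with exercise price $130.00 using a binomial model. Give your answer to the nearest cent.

Risk-neutral probability p = (1 + 0.08 − 0.8)/(1.1 − 0.8) = 0.2800/0.3000 = 0.9333
Terminal stock prices: S_uuu = 179.7, S_uud = 130.7, S_udd = 95.04, S_ddd = 69.12
Terminal payoffs (S − K): max(49.69, 0) = 49.69, max(0.68, 0) = 0.68, max(-34.96, 0) = 0, max(-60.88, 0) = 0
Node uu (S = 163.4): V_uu = 1/1.08·[0.9333·49.6850 + 0.0667·0.6800] = 42.9796
Node ud (S = 118.8): V_ud = 1/1.08·[0.9333·0.6800 + 0.0667·0.0000] = 0.5877
Node dd (S = 86.4): V_dd = 1/1.08·[0.9333·0.0000 + 0.0667·0.0000] = 0.0000
Node u (S = 148.5): V_u = 1/1.08·[0.9333·42.9796 + 0.0667·0.5877] = 37.1792
Node d (S = 108): V_d = 1/1.08·[0.9333·0.5877 + 0.0667·0.0000] = 0.5078
Node 0 (S = 135): V_0 = 1/1.08·[0.9333·37.1792 + 0.0667·0.5078] = 32.1615

$32.16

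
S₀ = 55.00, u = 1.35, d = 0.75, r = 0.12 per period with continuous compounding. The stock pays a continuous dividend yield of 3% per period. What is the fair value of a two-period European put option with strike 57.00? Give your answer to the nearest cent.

Per-period risk-free factor R = e^0.12 = 1.1275; dividend-adjusted growth = e^(0.12−0.03) = 1.0942.
Risk-neutral probability p = (1.0942 − 0.75)/(1.35 − 0.75) = 0.3442/0.6000 = 0.5736
Terminal stock prices: S_uu = 100.2, S_ud = 55.69, S_dd = 30.94
Terminal payoffs (K − S): max(-43.24, 0) = 0, max(1.312, 0) = 1.312, max(26.06, 0) = 26.06
Node u (S = 74.25): V_u = e^(−0.12)·[0.5736·0.0000 + 0.4264·1.3125] = 0.4963
Node d (S = 41.25): V_d = e^(−0.12)·[0.5736·1.3125 + 0.4264·26.0625] = 10.5236
Node 0 (S = 55): V_0 = e^(−0.12)·[0.5736·0.4963 + 0.4264·10.5236] = 4.2321

4.23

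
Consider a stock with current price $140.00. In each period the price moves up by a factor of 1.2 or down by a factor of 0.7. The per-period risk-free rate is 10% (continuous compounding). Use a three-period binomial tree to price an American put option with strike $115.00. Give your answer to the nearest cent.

Risk-neutral probability p = (e^0.1 − 0.7)/(1.2 − 0.7) = 0.4052/0.5000 = 0.8103
Terminal stock prices: S_uuu = 241.9, S_uud = 141.1, S_udd = 82.32, S_ddd = 48.02
Terminal payoffs (K − S): max(-126.9, 0) = 0, max(-26.12, 0) = 0, max(32.68, 0) = 32.68, max(66.98, 0) = 66.98
Node uu (S = 201.6): continuation = e^(−0.1)·[0.8103·0.0000 + 0.1897·0.0000] = 0.0000; exercise value = 0.0000 ≤ continuation, so V_uu = 0.0000
Node ud (S = 117.6): continuation = e^(−0.1)·[0.8103·0.0000 + 0.1897·32.6800] = 5.6082; exercise value = 0.0000 ≤ continuation, so V_ud = 5.6082
Node dd (S = 68.6): continuation = e^(−0.1)·[0.8103·32.6800 + 0.1897·66.9800] = 35.4563; exercise value = 46.4000 > continuation, so V_dd = 46.4000 (exercise)
Node u (S = 168): continuation = e^(−0.1)·[0.8103·0.0000 + 0.1897·5.6082] = 0.9624; exercise value = 0.0000 ≤ continuation, so V_u = 0.9624
Node d (S = 98): continuation = e^(−0.1)·[0.8103·5.6082 + 0.1897·46.4000] = 12.0748; exercise value = 17.0000 > continuation, so V_d = 17.0000 (exercise)
Node 0 (S = 140): continuation = e^(−0.1)·[0.8103·0.9624 + 0.1897·17.0000] = 3.6230; exercise value = 0.0000 ≤ continuation, so V_0 = 3.6230

$3.62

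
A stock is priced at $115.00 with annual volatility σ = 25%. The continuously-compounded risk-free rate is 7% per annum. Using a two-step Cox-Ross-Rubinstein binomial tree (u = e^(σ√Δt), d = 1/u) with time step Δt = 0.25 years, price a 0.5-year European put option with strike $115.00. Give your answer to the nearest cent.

CRR parameters: u = e^(σ√Δt) = e^(0.25·√0.25) = 1.1331, d = 1/u = 0.8825
Per-period rate: rΔt = 0.07·0.25 = 0.0175, so R = e^0.0175 = 1.0177
Risk-neutral probability p = (e^0.0175 − 0.8825)/(1.1331 − 0.8825) = 0.1352/0.2507 = 0.5392
Terminal stock prices: S_uu = 147.7, S_ud = 115, S_dd = 89.56
Terminal payoffs (K − S): max(-32.66, 0) = 0, max(0, 0) = 0, max(25.44, 0) = 25.44
Node u (S = 130.3): V_u = e^(−0.0175)·[0.5392·0.0000 + 0.4608·0.0000] = 0.0000
Node d (S = 101.5): V_d = e^(−0.0175)·[0.5392·0.0000 + 0.4608·25.4379] = 11.5179
Node 0 (S = 115): V_0 = e^(−0.0175)·[0.5392·0.0000 + 0.4608·11.5179] = 5.2151

$5.22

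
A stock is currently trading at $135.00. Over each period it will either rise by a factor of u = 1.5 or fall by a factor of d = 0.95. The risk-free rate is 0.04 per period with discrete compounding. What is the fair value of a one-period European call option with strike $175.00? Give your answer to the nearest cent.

$4.33

Risk-neutral probability p = (1 + 0.04 − 0.95)/(1.5 − 0.95) = 0.0900/0.5500 = 0.1636
Terminal stock prices: S_u = 202.5, S_d = 128.2
Terminal payoffs (S − K): max(27.5, 0) = 27.5, max(-46.75, 0) = 0
Node 0 (S = 135): V_0 = 1/1.04·[0.1636·27.5000 + 0.8364·0.0000] = 4.3269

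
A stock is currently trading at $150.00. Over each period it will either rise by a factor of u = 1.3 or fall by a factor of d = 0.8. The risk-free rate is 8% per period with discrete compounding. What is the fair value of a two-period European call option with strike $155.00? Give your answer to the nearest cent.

Risk-neutral probability p = (1 + 0.08 − 0.8)/(1.3 − 0.8) = 0.2800/0.5000 = 0.5600
Terminal stock prices: S_uu = 253.5, S_ud = 156, S_dd = 96
Terminal payoffs (S − K): max(98.5, 0) = 98.5, max(1, 0) = 1, max(-59, 0) = 0
Node u (S = 195): V_u = 1/1.08·[0.5600·98.5000 + 0.4400·1.0000] = 51.4815
Node d (S = 120): V_d = 1/1.08·[0.5600·1.0000 + 0.4400·0.0000] = 0.5185
Node 0 (S = 150): V_0 = 1/1.08·[0.5600·51.4815 + 0.4400·0.5185] = 26.9053

$26.91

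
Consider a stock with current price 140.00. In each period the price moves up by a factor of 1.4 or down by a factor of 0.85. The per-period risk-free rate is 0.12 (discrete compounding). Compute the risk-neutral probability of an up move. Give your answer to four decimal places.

Risk-neutral probability p = (1 + 0.12 − 0.85)/(1.4 − 0.85) = 0.2700/0.5500 = 0.4909

p = 0.4909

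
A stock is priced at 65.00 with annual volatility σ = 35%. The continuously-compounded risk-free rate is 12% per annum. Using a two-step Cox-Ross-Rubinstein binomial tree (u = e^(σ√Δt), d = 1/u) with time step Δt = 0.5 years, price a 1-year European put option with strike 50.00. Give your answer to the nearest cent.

CRR parameters: u = e^(σ√Δt) = e^(0.35·√0.5) = 1.2808, d = 1/u = 0.7808
Per-period rate: rΔt = 0.12·0.5 = 0.06, so R = e^0.06 = 1.0618
Risk-neutral probability p = (e^0.06 − 0.7808)/(1.2808 − 0.7808) = 0.2811/0.5000 = 0.5621
Terminal stock prices: S_uu = 106.6, S_ud = 65, S_dd = 39.62
Terminal payoffs (K − S): max(-56.63, 0) = 0, max(-15, 0) = 0, max(10.38, 0) = 10.38
Node u (S = 83.25): V_u = e^(−0.06)·[0.5621·0.0000 + 0.4379·0.0000] = 0.0000
Node d (S = 50.75): V_d = e^(−0.06)·[0.5621·0.0000 + 0.4379·10.3769] = 4.2794
Node 0 (S = 65): V_0 = e^(−0.06)·[0.5621·0.0000 + 0.4379·4.2794] = 1.7648

1.76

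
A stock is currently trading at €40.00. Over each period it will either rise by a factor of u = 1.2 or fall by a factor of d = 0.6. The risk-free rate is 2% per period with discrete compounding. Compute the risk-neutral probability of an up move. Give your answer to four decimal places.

p = 0.7000

Risk-neutral probability p = (1 + 0.02 − 0.6)/(1.2 − 0.6) = 0.4200/0.6000 = 0.7000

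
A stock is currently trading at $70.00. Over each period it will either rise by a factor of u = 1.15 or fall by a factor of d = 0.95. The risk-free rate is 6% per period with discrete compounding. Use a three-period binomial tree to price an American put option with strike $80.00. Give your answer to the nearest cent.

$10.00

Risk-neutral probability p = (1 + 0.06 − 0.95)/(1.15 − 0.95) = 0.1100/0.2000 = 0.5500
Terminal stock prices: S_uuu = 106.5, S_uud = 87.95, S_udd = 72.65, S_ddd = 60.02
Terminal payoffs (K − S): max(-26.46, 0) = 0, max(-7.946, 0) = 0, max(7.349, 0) = 7.349, max(19.98, 0) = 19.98
Node uu (S = 92.57): continuation = 1/1.06·[0.5500·0.0000 + 0.4500·0.0000] = 0.0000; exercise value = 0.0000 ≤ continuation, so V_uu = 0.0000
Node ud (S = 76.47): continuation = 1/1.06·[0.5500·0.0000 + 0.4500·7.3487] = 3.1198; exercise value = 3.5250 > continuation, so V_ud = 3.5250 (exercise)
Node dd (S = 63.17): continuation = 1/1.06·[0.5500·7.3487 + 0.4500·19.9838] = 12.2967; exercise value = 16.8250 > continuation, so V_dd = 16.8250 (exercise)
Node u (S = 80.5): continuation = 1/1.06·[0.5500·0.0000 + 0.4500·3.5250] = 1.4965; exercise value = 0.0000 ≤ continuation, so V_u = 1.4965
Node d (S = 66.5): continuation = 1/1.06·[0.5500·3.5250 + 0.4500·16.8250] = 8.9717; exercise value = 13.5000 > continuation, so V_d = 13.5000 (exercise)
Node 0 (S = 70): continuation = 1/1.06·[0.5500·1.4965 + 0.4500·13.5000] = 6.5076; exercise value = 10.0000 > continuation, so V_0 = 10.0000 (exercise)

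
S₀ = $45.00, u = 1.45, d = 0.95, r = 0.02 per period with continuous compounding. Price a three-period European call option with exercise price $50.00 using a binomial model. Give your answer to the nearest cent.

$4.74

Risk-neutral probability p = (e^0.02 − 0.95)/(1.45 − 0.95) = 0.0702/0.5000 = 0.1404
Terminal stock prices: S_uuu = 137.2, S_uud = 89.88, S_udd = 58.89, S_ddd = 38.58
Terminal payoffs (S − K): max(87.19, 0) = 87.19, max(39.88, 0) = 39.88, max(8.888, 0) = 8.888, max(-11.42, 0) = 0
Node uu (S = 94.61): V_uu = e^(−0.02)·[0.1404·87.1881 + 0.8596·39.8819] = 45.6026
Node ud (S = 61.99): V_ud = e^(−0.02)·[0.1404·39.8819 + 0.8596·8.8881] = 12.9776
Node dd (S = 40.61): V_dd = e^(−0.02)·[0.1404·8.8881 + 0.8596·0.0000] = 1.2232
Node u (S = 65.25): V_u = e^(−0.02)·[0.1404·45.6026 + 0.8596·12.9776] = 17.2105
Node d (S = 42.75): V_d = e^(−0.02)·[0.1404·12.9776 + 0.8596·1.2232] = 2.8166
Node 0 (S = 45): V_0 = e^(−0.02)·[0.1404·17.2105 + 0.8596·2.8166] = 4.7418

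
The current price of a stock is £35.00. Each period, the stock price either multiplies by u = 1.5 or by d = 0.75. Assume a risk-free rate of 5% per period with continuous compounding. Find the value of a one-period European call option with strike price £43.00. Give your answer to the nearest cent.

Risk-neutral probability p = (e^0.05 − 0.75)/(1.5 − 0.75) = 0.3013/0.7500 = 0.4017
Terminal stock prices: S_u = 52.5, S_d = 26.25
Terminal payoffs (S − K): max(9.5, 0) = 9.5, max(-16.75, 0) = 0
Node 0 (S = 35): V_0 = e^(−0.05)·[0.4017·9.5000 + 0.5983·0.0000] = 3.6300

£3.63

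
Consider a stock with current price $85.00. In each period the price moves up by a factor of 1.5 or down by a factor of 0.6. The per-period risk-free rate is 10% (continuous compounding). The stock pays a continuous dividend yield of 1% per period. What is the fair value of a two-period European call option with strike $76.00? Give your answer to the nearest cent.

$28.65

Per-period risk-free factor R = e^0.1 = 1.1052; dividend-adjusted growth = e^(0.1−0.01) = 1.0942.
Risk-neutral probability p = (1.0942 − 0.6)/(1.5 − 0.6) = 0.4942/0.9000 = 0.5491
Terminal stock prices: S_uu = 191.2, S_ud = 76.5, S_dd = 30.6
Terminal payoffs (S − K): max(115.2, 0) = 115.2, max(0.5, 0) = 0.5, max(-45.4, 0) = 0
Node u (S = 127.5): V_u = e^(−0.1)·[0.5491·115.2500 + 0.4509·0.5000] = 57.4637
Node d (S = 51): V_d = e^(−0.1)·[0.5491·0.5000 + 0.4509·0.0000] = 0.2484
Node 0 (S = 85): V_0 = e^(−0.1)·[0.5491·57.4637 + 0.4509·0.2484] = 28.6511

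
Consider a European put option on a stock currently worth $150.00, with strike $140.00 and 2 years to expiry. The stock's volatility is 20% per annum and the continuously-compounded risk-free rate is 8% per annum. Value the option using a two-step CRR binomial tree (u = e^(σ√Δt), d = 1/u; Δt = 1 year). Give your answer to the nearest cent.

CRR parameters: u = e^(σ√Δt) = e^(0.2·√1) = 1.2214, d = 1/u = 0.8187
Per-period rate: rΔt = 0.08·1 = 0.08, so R = e^0.08 = 1.0833
Risk-neutral probability p = (e^0.08 − 0.8187)/(1.2214 − 0.8187) = 0.2646/0.4027 = 0.6570
Terminal stock prices: S_uu = 223.8, S_ud = 150, S_dd = 100.5
Terminal payoffs (K − S): max(-83.77, 0) = 0, max(-10, 0) = 0, max(39.45, 0) = 39.45
Node u (S = 183.2): V_u = e^(−0.08)·[0.6570·0.0000 + 0.3430·0.0000] = 0.0000
Node d (S = 122.8): V_d = e^(−0.08)·[0.6570·0.0000 + 0.3430·39.4520] = 12.4916
Node 0 (S = 150): V_0 = e^(−0.08)·[0.6570·0.0000 + 0.3430·12.4916] = 3.9552

$3.96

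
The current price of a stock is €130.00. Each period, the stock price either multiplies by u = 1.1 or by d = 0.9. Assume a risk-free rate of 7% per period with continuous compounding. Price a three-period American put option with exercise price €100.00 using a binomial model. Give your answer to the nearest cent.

Risk-neutral probability p = (e^0.07 − 0.9)/(1.1 − 0.9) = 0.1725/0.2000 = 0.8625
Terminal stock prices: S_uuu = 173, S_uud = 141.6, S_udd = 115.8, S_ddd = 94.77
Terminal payoffs (K − S): max(-73.03, 0) = 0, max(-41.57, 0) = 0, max(-15.83, 0) = 0, max(5.23, 0) = 5.23
Node uu (S = 157.3): continuation = e^(−0.07)·[0.8625·0.0000 + 0.1375·0.0000] = 0.0000; exercise value = 0.0000 ≤ continuation, so V_uu = 0.0000
Node ud (S = 128.7): continuation = e^(−0.07)·[0.8625·0.0000 + 0.1375·0.0000] = 0.0000; exercise value = 0.0000 ≤ continuation, so V_ud = 0.0000
Node dd (S = 105.3): continuation = e^(−0.07)·[0.8625·0.0000 + 0.1375·5.2300] = 0.6703; exercise value = 0.0000 ≤ continuation, so V_dd = 0.6703
Node u (S = 143): continuation = e^(−0.07)·[0.8625·0.0000 + 0.1375·0.0000] = 0.0000; exercise value = 0.0000 ≤ continuation, so V_u = 0.0000
Node d (S = 117): continuation = e^(−0.07)·[0.8625·0.0000 + 0.1375·0.6703] = 0.0859; exercise value = 0.0000 ≤ continuation, so V_d = 0.0859
Node 0 (S = 130): continuation = e^(−0.07)·[0.8625·0.0000 + 0.1375·0.0859] = 0.0110; exercise value = 0.0000 ≤ continuation, so V_0 = 0.0110

€0.01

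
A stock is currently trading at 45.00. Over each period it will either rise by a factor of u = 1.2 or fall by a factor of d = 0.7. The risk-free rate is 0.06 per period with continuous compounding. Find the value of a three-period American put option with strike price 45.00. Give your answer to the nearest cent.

4.79

Risk-neutral probability p = (e^0.06 − 0.7)/(1.2 − 0.7) = 0.3618/0.5000 = 0.7237
Terminal stock prices: S_uuu = 77.76, S_uud = 45.36, S_udd = 26.46, S_ddd = 15.43
Terminal payoffs (K − S): max(-32.76, 0) = 0, max(-0.36, 0) = 0, max(18.54, 0) = 18.54, max(29.57, 0) = 29.57
Node uu (S = 64.8): continuation = e^(−0.06)·[0.7237·0.0000 + 0.2763·0.0000] = 0.0000; exercise value = 0.0000 ≤ continuation, so V_uu = 0.0000
Node ud (S = 37.8): continuation = e^(−0.06)·[0.7237·0.0000 + 0.2763·18.5400] = 4.8248; exercise value = 7.2000 > continuation, so V_ud = 7.2000 (exercise)
Node dd (S = 22.05): continuation = e^(−0.06)·[0.7237·18.5400 + 0.2763·29.5650] = 20.3294; exercise value = 22.9500 > continuation, so V_dd = 22.9500 (exercise)
Node u (S = 54): continuation = e^(−0.06)·[0.7237·0.0000 + 0.2763·7.2000] = 1.8737; exercise value = 0.0000 ≤ continuation, so V_u = 1.8737
Node d (S = 31.5): continuation = e^(−0.06)·[0.7237·7.2000 + 0.2763·22.9500] = 10.8794; exercise value = 13.5000 > continuation, so V_d = 13.5000 (exercise)
Node 0 (S = 45): continuation = e^(−0.06)·[0.7237·1.8737 + 0.2763·13.5000] = 4.7901; exercise value = 0.0000 ≤ continuation, so V_0 = 4.7901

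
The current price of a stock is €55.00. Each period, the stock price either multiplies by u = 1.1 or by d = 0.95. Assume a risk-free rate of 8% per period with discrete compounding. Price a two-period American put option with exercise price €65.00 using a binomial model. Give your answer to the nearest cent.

Risk-neutral probability p = (1 + 0.08 − 0.95)/(1.1 − 0.95) = 0.1300/0.1500 = 0.8667
Terminal stock prices: S_uu = 66.55, S_ud = 57.48, S_dd = 49.64
Terminal payoffs (K − S): max(-1.55, 0) = 0, max(7.525, 0) = 7.525, max(15.36, 0) = 15.36
Node u (S = 60.5): continuation = 1/1.08·[0.8667·0.0000 + 0.1333·7.5250] = 0.9290; exercise value = 4.5000 > continuation, so V_u = 4.5000 (exercise)
Node d (S = 52.25): continuation = 1/1.08·[0.8667·7.5250 + 0.1333·15.3625] = 7.9352; exercise value = 12.7500 > continuation, so V_d = 12.7500 (exercise)
Node 0 (S = 55): continuation = 1/1.08·[0.8667·4.5000 + 0.1333·12.7500] = 5.1852; exercise value = 10.0000 > continuation, so V_0 = 10.0000 (exercise)

€10.00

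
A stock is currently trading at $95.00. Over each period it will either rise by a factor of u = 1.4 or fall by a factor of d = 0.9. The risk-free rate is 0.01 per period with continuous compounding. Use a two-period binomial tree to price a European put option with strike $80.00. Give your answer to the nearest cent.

Risk-neutral probability p = (e^0.01 − 0.9)/(1.4 − 0.9) = 0.1101/0.5000 = 0.2201
Terminal stock prices: S_uu = 186.2, S_ud = 119.7, S_dd = 76.95
Terminal payoffs (K − S): max(-106.2, 0) = 0, max(-39.7, 0) = 0, max(3.05, 0) = 3.05
Node u (S = 133): V_u = e^(−0.01)·[0.2201·0.0000 + 0.7799·0.0000] = 0.0000
Node d (S = 85.5): V_d = e^(−0.01)·[0.2201·0.0000 + 0.7799·3.0500] = 2.3550
Node 0 (S = 95): V_0 = e^(−0.01)·[0.2201·0.0000 + 0.7799·2.3550] = 1.8184

$1.82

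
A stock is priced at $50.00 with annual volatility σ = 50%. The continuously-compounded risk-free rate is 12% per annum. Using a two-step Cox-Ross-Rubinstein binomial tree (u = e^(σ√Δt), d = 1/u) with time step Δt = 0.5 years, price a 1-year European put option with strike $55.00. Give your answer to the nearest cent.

$9.00

CRR parameters: u = e^(σ√Δt) = e^(0.5·√0.5) = 1.4241, d = 1/u = 0.7022
Per-period rate: rΔt = 0.12·0.5 = 0.06, so R = e^0.06 = 1.0618
Risk-neutral probability p = (e^0.06 − 0.7022)/(1.4241 − 0.7022) = 0.3596/0.7219 = 0.4982
Terminal stock prices: S_uu = 101.4, S_ud = 50, S_dd = 24.65
Terminal payoffs (K − S): max(-46.41, 0) = 0, max(5, 0) = 5, max(30.35, 0) = 30.35
Node u (S = 71.21): V_u = e^(−0.06)·[0.4982·0.0000 + 0.5018·5.0000] = 2.3630
Node d (S = 35.11): V_d = e^(−0.06)·[0.4982·5.0000 + 0.5018·30.3466] = 16.6876
Node 0 (S = 50): V_0 = e^(−0.06)·[0.4982·2.3630 + 0.5018·16.6876] = 8.9952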